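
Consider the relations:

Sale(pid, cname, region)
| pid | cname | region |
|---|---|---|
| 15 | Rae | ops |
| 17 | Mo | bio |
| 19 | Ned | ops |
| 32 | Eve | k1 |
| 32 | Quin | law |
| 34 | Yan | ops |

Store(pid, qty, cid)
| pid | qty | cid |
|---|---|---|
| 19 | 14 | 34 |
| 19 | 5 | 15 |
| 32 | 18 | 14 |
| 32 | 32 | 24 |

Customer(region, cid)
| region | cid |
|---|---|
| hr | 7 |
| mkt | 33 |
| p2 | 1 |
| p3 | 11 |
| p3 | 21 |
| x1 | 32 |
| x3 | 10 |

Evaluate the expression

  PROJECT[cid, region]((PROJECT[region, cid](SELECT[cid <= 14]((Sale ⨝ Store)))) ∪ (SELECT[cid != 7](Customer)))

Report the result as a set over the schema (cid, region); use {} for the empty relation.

Sale ⋈ Store (natural join on pid): {(19, Ned, ops, 14, 34), (19, Ned, ops, 5, 15), (32, Eve, k1, 18, 14), (32, Eve, k1, 32, 24), (32, Quin, law, 18, 14), (32, Quin, law, 32, 24)}
σ[cid <= 14]: keep tuples satisfying cid <= 14 → {(32, Eve, k1, 18, 14), (32, Quin, law, 18, 14)}
π_{region, cid} gives {(k1, 14), (law, 14)}.
σ[cid != 7]: keep tuples satisfying cid != 7 → {(mkt, 33), (p2, 1), (p3, 11), (p3, 21), (x1, 32), (x3, 10)}
Set union of the two operands is {(k1, 14), (law, 14), (mkt, 33), (p2, 1), (p3, 11), (p3, 21), (x1, 32), (x3, 10)}.
π_{cid, region} gives {(1, p2), (10, x3), (11, p3), (14, k1), (14, law), (21, p3), (32, x1), (33, mkt)}.

{(1, p2), (10, x3), (11, p3), (14, k1), (14, law), (21, p3), (32, x1), (33, mkt)}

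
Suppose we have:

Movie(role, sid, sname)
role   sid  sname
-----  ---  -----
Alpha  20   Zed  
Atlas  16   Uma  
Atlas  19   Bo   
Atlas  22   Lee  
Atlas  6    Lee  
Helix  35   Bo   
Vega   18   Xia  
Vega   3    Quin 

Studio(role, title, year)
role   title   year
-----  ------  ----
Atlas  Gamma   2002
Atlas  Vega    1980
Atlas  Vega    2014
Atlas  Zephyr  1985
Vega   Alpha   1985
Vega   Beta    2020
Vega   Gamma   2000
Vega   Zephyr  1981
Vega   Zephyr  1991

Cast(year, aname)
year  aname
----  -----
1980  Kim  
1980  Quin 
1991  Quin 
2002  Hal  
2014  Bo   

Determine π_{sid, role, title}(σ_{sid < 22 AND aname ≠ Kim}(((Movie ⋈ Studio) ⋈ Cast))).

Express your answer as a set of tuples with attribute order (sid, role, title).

Movie ⋈ Studio (natural join on role): {(Atlas, 16, Uma, Gamma, 2002), (Atlas, 16, Uma, Vega, 1980), (Atlas, 16, Uma, Vega, 2014), (Atlas, 16, Uma, Zephyr, 1985), (Atlas, 19, Bo, Gamma, 2002), (Atlas, 19, Bo, Vega, 1980), (Atlas, 19, Bo, Vega, 2014), (Atlas, 19, Bo, Zephyr, 1985), (Atlas, 22, Lee, Gamma, 2002), (Atlas, 22, Lee, Vega, 1980), (Atlas, 22, Lee, Vega, 2014), (Atlas, 22, Lee, Zephyr, 1985), (Atlas, 6, Lee, Gamma, 2002), (Atlas, 6, Lee, Vega, 1980), (Atlas, 6, Lee, Vega, 2014), (Atlas, 6, Lee, Zephyr, 1985), (Vega, 18, Xia, Alpha, 1985), (Vega, 18, Xia, Beta, 2020), (Vega, 18, Xia, Gamma, 2000), (Vega, 18, Xia, Zephyr, 1981), (Vega, 18, Xia, Zephyr, 1991), (Vega, 3, Quin, Alpha, 1985), (Vega, 3, Quin, Beta, 2020), (Vega, 3, Quin, Gamma, 2000), (Vega, 3, Quin, Zephyr, 1981), (Vega, 3, Quin, Zephyr, 1991)}
(Movie ⋈ Studio) ⋈ Cast (natural join on year): {(Atlas, 16, Uma, Gamma, 2002, Hal), (Atlas, 16, Uma, Vega, 1980, Kim), (Atlas, 16, Uma, Vega, 1980, Quin), (Atlas, 16, Uma, Vega, 2014, Bo), (Atlas, 19, Bo, Gamma, 2002, Hal), (Atlas, 19, Bo, Vega, 1980, Kim), (Atlas, 19, Bo, Vega, 1980, Quin), (Atlas, 19, Bo, Vega, 2014, Bo), (Atlas, 22, Lee, Gamma, 2002, Hal), (Atlas, 22, Lee, Vega, 1980, Kim), (Atlas, 22, Lee, Vega, 1980, Quin), (Atlas, 22, Lee, Vega, 2014, Bo), (Atlas, 6, Lee, Gamma, 2002, Hal), (Atlas, 6, Lee, Vega, 1980, Kim), (Atlas, 6, Lee, Vega, 1980, Quin), (Atlas, 6, Lee, Vega, 2014, Bo), (Vega, 18, Xia, Zephyr, 1991, Quin), (Vega, 3, Quin, Zephyr, 1991, Quin)}
Selection sid < 22 AND aname ≠ Kim: {(Atlas, 16, Uma, Gamma, 2002, Hal), (Atlas, 16, Uma, Vega, 1980, Quin), (Atlas, 16, Uma, Vega, 2014, Bo), (Atlas, 19, Bo, Gamma, 2002, Hal), (Atlas, 19, Bo, Vega, 1980, Quin), (Atlas, 19, Bo, Vega, 2014, Bo), (Atlas, 6, Lee, Gamma, 2002, Hal), (Atlas, 6, Lee, Vega, 1980, Quin), (Atlas, 6, Lee, Vega, 2014, Bo), (Vega, 18, Xia, Zephyr, 1991, Quin), (Vega, 3, Quin, Zephyr, 1991, Quin)}
π[sid, role, title]: project onto (sid, role, title) (3 duplicate(s) eliminated) → {(16, Atlas, Gamma), (16, Atlas, Vega), (18, Vega, Zephyr), (19, Atlas, Gamma), (19, Atlas, Vega), (3, Vega, Zephyr), (6, Atlas, Gamma), (6, Atlas, Vega)}

{(16, Atlas, Gamma), (16, Atlas, Vega), (18, Vega, Zephyr), (19, Atlas, Gamma), (19, Atlas, Vega), (3, Vega, Zephyr), (6, Atlas, Gamma), (6, Atlas, Vega)}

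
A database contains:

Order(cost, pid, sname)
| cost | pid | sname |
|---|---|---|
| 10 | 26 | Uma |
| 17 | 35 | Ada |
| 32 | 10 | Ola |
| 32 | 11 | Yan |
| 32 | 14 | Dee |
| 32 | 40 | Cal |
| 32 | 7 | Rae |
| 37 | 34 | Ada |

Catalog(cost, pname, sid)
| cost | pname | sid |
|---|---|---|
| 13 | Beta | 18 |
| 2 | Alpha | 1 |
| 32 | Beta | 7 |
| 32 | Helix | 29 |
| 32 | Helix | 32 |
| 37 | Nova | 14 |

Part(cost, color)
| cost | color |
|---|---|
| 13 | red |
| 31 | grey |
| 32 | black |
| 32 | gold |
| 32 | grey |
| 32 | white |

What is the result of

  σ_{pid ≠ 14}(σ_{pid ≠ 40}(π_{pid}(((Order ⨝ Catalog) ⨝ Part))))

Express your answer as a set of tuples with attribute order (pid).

{10, 11, 7}

Order ⋈ Catalog (natural join on cost): {(32, 10, Ola, Beta, 7), (32, 10, Ola, Helix, 29), (32, 10, Ola, Helix, 32), (32, 11, Yan, Beta, 7), (32, 11, Yan, Helix, 29), (32, 11, Yan, Helix, 32), (32, 14, Dee, Beta, 7), (32, 14, Dee, Helix, 29), (32, 14, Dee, Helix, 32), (32, 40, Cal, Beta, 7), (32, 40, Cal, Helix, 29), (32, 40, Cal, Helix, 32), (32, 7, Rae, Beta, 7), (32, 7, Rae, Helix, 29), (32, 7, Rae, Helix, 32), (37, 34, Ada, Nova, 14)}
(Order ⨝ Catalog) ⋈ Part (natural join on cost): {(32, 10, Ola, Beta, 7, black), (32, 10, Ola, Beta, 7, gold), (32, 10, Ola, Beta, 7, grey), (32, 10, Ola, Beta, 7, white), (32, 10, Ola, Helix, 29, black), (32, 10, Ola, Helix, 29, gold), (32, 10, Ola, Helix, 29, grey), (32, 10, Ola, Helix, 29, white), (32, 10, Ola, Helix, 32, black), (32, 10, Ola, Helix, 32, gold), (32, 10, Ola, Helix, 32, grey), (32, 10, Ola, Helix, 32, white), (32, 11, Yan, Beta, 7, black), (32, 11, Yan, Beta, 7, gold), (32, 11, Yan, Beta, 7, grey), (32, 11, Yan, Beta, 7, white), (32, 11, Yan, Helix, 29, black), (32, 11, Yan, Helix, 29, gold), (32, 11, Yan, Helix, 29, grey), (32, 11, Yan, Helix, 29, white), (32, 11, Yan, Helix, 32, black), (32, 11, Yan, Helix, 32, gold), (32, 11, Yan, Helix, 32, grey), (32, 11, Yan, Helix, 32, white), (32, 14, Dee, Beta, 7, black), (32, 14, Dee, Beta, 7, gold), (32, 14, Dee, Beta, 7, grey), (32, 14, Dee, Beta, 7, white), (32, 14, Dee, Helix, 29, black), (32, 14, Dee, Helix, 29, gold), (32, 14, Dee, Helix, 29, grey), (32, 14, Dee, Helix, 29, white), (32, 14, Dee, Helix, 32, black), (32, 14, Dee, Helix, 32, gold), (32, 14, Dee, Helix, 32, grey), (32, 14, Dee, Helix, 32, white), (32, 40, Cal, Beta, 7, black), (32, 40, Cal, Beta, 7, gold), (32, 40, Cal, Beta, 7, grey), (32, 40, Cal, Beta, 7, white), (32, 40, Cal, Helix, 29, black), (32, 40, Cal, Helix, 29, gold), (32, 40, Cal, Helix, 29, grey), (32, 40, Cal, Helix, 29, white), (32, 40, Cal, Helix, 32, black), (32, 40, Cal, Helix, 32, gold), (32, 40, Cal, Helix, 32, grey), (32, 40, Cal, Helix, 32, white), (32, 7, Rae, Beta, 7, black), (32, 7, Rae, Beta, 7, gold), (32, 7, Rae, Beta, 7, grey), (32, 7, Rae, Beta, 7, white), (32, 7, Rae, Helix, 29, black), (32, 7, Rae, Helix, 29, gold), (32, 7, Rae, Helix, 29, grey), (32, 7, Rae, Helix, 29, white), (32, 7, Rae, Helix, 32, black), (32, 7, Rae, Helix, 32, gold), (32, 7, Rae, Helix, 32, grey), (32, 7, Rae, Helix, 32, white)}
π_{pid} gives {10, 11, 14, 40, 7} (55 duplicate(s) eliminated).
Filtering on pid ≠ 40 leaves {10, 11, 14, 7}.
Filtering on pid ≠ 14 leaves {10, 11, 7}.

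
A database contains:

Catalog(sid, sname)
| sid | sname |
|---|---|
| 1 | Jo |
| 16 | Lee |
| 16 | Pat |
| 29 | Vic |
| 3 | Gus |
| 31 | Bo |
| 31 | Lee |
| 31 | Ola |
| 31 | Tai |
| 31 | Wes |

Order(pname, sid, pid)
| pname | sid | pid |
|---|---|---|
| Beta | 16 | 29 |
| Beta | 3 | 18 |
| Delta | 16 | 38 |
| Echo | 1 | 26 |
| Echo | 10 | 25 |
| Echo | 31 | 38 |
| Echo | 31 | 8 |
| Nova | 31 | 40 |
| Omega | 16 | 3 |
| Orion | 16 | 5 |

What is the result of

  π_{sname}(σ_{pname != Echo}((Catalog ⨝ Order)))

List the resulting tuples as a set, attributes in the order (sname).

{Bo, Gus, Lee, Ola, Pat, Tai, Wes}

Natural join on sid: {(1, Jo, Echo, 26), (16, Lee, Beta, 29), (16, Lee, Delta, 38), (16, Lee, Omega, 3), (16, Lee, Orion, 5), (16, Pat, Beta, 29), (16, Pat, Delta, 38), (16, Pat, Omega, 3), (16, Pat, Orion, 5), (3, Gus, Beta, 18), (31, Bo, Echo, 38), (31, Bo, Echo, 8), (31, Bo, Nova, 40), (31, Lee, Echo, 38), (31, Lee, Echo, 8), (31, Lee, Nova, 40), (31, Ola, Echo, 38), (31, Ola, Echo, 8), (31, Ola, Nova, 40), (31, Tai, Echo, 38), (31, Tai, Echo, 8), (31, Tai, Nova, 40), (31, Wes, Echo, 38), (31, Wes, Echo, 8), (31, Wes, Nova, 40)}
Apply σ_{pname != Echo}; surviving tuples: {(16, Lee, Beta, 29), (16, Lee, Delta, 38), (16, Lee, Omega, 3), (16, Lee, Orion, 5), (16, Pat, Beta, 29), (16, Pat, Delta, 38), (16, Pat, Omega, 3), (16, Pat, Orion, 5), (3, Gus, Beta, 18), (31, Bo, Nova, 40), (31, Lee, Nova, 40), (31, Ola, Nova, 40), (31, Tai, Nova, 40), (31, Wes, Nova, 40)}
π_{sname} gives {Bo, Gus, Lee, Ola, Pat, Tai, Wes} (7 duplicate(s) eliminated).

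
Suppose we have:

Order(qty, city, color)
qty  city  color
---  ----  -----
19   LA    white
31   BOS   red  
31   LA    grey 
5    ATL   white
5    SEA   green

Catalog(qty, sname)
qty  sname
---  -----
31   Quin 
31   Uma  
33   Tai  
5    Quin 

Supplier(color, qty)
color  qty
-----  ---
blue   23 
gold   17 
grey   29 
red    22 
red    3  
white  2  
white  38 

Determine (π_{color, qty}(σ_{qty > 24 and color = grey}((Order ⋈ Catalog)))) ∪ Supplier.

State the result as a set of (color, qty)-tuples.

Order ⋈ Catalog (natural join on qty): {(31, BOS, red, Quin), (31, BOS, red, Uma), (31, LA, grey, Quin), (31, LA, grey, Uma), (5, ATL, white, Quin), (5, SEA, green, Quin)}
Filtering on qty > 24 and color = grey leaves {(31, LA, grey, Quin), (31, LA, grey, Uma)}.
Keep only column(s) color, qty (1 duplicate(s) eliminated): {(grey, 31)}
Union: {(grey, 31)} with {(blue, 23), (gold, 17), (grey, 29), (red, 22), (red, 3), (white, 2), (white, 38)} → {(blue, 23), (gold, 17), (grey, 29), (grey, 31), (red, 22), (red, 3), (white, 2), (white, 38)}

{(blue, 23), (gold, 17), (grey, 29), (grey, 31), (red, 22), (red, 3), (white, 2), (white, 38)}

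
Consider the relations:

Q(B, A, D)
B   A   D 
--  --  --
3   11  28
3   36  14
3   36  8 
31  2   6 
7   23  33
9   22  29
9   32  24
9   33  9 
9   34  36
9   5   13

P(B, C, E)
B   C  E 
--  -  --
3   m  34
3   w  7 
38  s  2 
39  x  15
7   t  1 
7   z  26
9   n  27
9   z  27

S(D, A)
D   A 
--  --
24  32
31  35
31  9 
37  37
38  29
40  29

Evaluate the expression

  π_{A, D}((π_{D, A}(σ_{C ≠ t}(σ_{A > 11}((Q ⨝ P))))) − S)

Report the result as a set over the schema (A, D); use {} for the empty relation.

Q ⋈ P (natural join on B): {(3, 11, 28, m, 34), (3, 11, 28, w, 7), (3, 36, 14, m, 34), (3, 36, 14, w, 7), (3, 36, 8, m, 34), (3, 36, 8, w, 7), (7, 23, 33, t, 1), (7, 23, 33, z, 26), (9, 22, 29, n, 27), (9, 22, 29, z, 27), (9, 32, 24, n, 27), (9, 32, 24, z, 27), (9, 33, 9, n, 27), (9, 33, 9, z, 27), (9, 34, 36, n, 27), (9, 34, 36, z, 27), (9, 5, 13, n, 27), (9, 5, 13, z, 27)}
σ[A > 11]: keep tuples satisfying A > 11 → {(3, 36, 14, m, 34), (3, 36, 14, w, 7), (3, 36, 8, m, 34), (3, 36, 8, w, 7), (7, 23, 33, t, 1), (7, 23, 33, z, 26), (9, 22, 29, n, 27), (9, 22, 29, z, 27), (9, 32, 24, n, 27), (9, 32, 24, z, 27), (9, 33, 9, n, 27), (9, 33, 9, z, 27), (9, 34, 36, n, 27), (9, 34, 36, z, 27)}
σ[C ≠ t]: keep tuples satisfying C ≠ t → {(3, 36, 14, m, 34), (3, 36, 14, w, 7), (3, 36, 8, m, 34), (3, 36, 8, w, 7), (7, 23, 33, z, 26), (9, 22, 29, n, 27), (9, 22, 29, z, 27), (9, 32, 24, n, 27), (9, 32, 24, z, 27), (9, 33, 9, n, 27), (9, 33, 9, z, 27), (9, 34, 36, n, 27), (9, 34, 36, z, 27)}
Projecting to D, A (6 duplicate(s) eliminated): {(14, 36), (24, 32), (29, 22), (33, 23), (36, 34), (8, 36), (9, 33)}
Taking the difference: {(14, 36), (29, 22), (33, 23), (36, 34), (8, 36), (9, 33)}
Projecting to A, D: {(22, 29), (23, 33), (33, 9), (34, 36), (36, 14), (36, 8)}

{(22, 29), (23, 33), (33, 9), (34, 36), (36, 14), (36, 8)}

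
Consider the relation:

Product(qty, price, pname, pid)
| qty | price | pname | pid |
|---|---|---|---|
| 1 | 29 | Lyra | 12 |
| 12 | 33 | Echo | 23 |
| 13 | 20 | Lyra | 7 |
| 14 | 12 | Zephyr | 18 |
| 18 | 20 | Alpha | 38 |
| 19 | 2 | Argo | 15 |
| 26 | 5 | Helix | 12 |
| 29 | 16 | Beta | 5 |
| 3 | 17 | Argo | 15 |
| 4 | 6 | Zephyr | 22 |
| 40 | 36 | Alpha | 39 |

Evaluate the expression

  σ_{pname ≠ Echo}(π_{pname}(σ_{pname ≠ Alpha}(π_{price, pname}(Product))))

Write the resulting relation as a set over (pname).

Keep only column(s) price, pname: {(12, Zephyr), (16, Beta), (17, Argo), (2, Argo), (20, Alpha), (20, Lyra), (29, Lyra), (33, Echo), (36, Alpha), (5, Helix), (6, Zephyr)}
Selection pname ≠ Alpha: {(12, Zephyr), (16, Beta), (17, Argo), (2, Argo), (20, Lyra), (29, Lyra), (33, Echo), (5, Helix), (6, Zephyr)}
Keep only column(s) pname (3 duplicate(s) eliminated): {Argo, Beta, Echo, Helix, Lyra, Zephyr}
Selection pname ≠ Echo: {Argo, Beta, Helix, Lyra, Zephyr}

{Argo, Beta, Helix, Lyra, Zephyr}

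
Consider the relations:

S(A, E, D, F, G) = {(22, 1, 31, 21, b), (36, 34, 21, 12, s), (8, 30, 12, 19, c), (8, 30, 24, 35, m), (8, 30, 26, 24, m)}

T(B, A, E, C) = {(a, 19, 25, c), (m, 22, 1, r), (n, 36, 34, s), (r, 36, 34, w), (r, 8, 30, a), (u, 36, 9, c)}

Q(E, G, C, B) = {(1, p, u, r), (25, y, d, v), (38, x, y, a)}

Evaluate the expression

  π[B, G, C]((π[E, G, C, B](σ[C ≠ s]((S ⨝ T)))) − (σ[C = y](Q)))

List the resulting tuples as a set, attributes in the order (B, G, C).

{(m, b, r), (r, c, a), (r, m, a), (r, s, w)}

S ⋈ T (natural join on A, E): {(22, 1, 31, 21, b, m, r), (36, 34, 21, 12, s, n, s), (36, 34, 21, 12, s, r, w), (8, 30, 12, 19, c, r, a), (8, 30, 24, 35, m, r, a), (8, 30, 26, 24, m, r, a)}
σ[C ≠ s]: keep tuples satisfying C ≠ s → {(22, 1, 31, 21, b, m, r), (36, 34, 21, 12, s, r, w), (8, 30, 12, 19, c, r, a), (8, 30, 24, 35, m, r, a), (8, 30, 26, 24, m, r, a)}
π[E, G, C, B]: project onto (E, G, C, B) (1 duplicate(s) eliminated) → {(1, b, r, m), (30, c, a, r), (30, m, a, r), (34, s, w, r)}
σ[C = y]: keep tuples satisfying C = y → {(38, x, y, a)}
Taking the difference: {(1, b, r, m), (30, c, a, r), (30, m, a, r), (34, s, w, r)}
π[B, G, C]: project onto (B, G, C) → {(m, b, r), (r, c, a), (r, m, a), (r, s, w)}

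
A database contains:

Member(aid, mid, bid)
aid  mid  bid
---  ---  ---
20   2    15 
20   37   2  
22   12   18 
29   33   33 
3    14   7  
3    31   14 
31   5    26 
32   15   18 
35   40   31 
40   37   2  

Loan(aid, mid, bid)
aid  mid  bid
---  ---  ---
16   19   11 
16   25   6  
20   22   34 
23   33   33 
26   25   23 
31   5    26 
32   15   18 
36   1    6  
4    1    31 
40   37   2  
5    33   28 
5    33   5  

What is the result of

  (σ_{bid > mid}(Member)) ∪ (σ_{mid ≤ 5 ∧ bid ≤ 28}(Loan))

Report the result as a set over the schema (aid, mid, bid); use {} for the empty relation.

Filtering on bid > mid leaves {(20, 2, 15), (22, 12, 18), (31, 5, 26), (32, 15, 18)}.
Filtering on mid ≤ 5 ∧ bid ≤ 28 leaves {(31, 5, 26), (36, 1, 6)}.
Set union of the two operands is {(20, 2, 15), (22, 12, 18), (31, 5, 26), (32, 15, 18), (36, 1, 6)}.

{(20, 2, 15), (22, 12, 18), (31, 5, 26), (32, 15, 18), (36, 1, 6)}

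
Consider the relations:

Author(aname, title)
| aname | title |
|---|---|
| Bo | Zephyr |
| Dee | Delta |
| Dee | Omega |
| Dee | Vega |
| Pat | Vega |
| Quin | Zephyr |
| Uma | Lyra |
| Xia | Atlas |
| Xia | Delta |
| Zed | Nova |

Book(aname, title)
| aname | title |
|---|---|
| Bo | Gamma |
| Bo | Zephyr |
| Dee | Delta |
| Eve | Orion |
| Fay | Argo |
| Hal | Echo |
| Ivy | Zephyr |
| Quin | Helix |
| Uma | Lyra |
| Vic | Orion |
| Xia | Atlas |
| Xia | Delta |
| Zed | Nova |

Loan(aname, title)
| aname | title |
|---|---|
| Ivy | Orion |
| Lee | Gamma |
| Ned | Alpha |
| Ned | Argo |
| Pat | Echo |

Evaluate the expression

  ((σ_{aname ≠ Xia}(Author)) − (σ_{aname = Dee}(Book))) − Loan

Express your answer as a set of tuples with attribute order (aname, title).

Filtering on aname ≠ Xia leaves {(Bo, Zephyr), (Dee, Delta), (Dee, Omega), (Dee, Vega), (Pat, Vega), (Quin, Zephyr), (Uma, Lyra), (Zed, Nova)}.
Filtering on aname = Dee leaves {(Dee, Delta)}.
Difference: {(Bo, Zephyr), (Dee, Delta), (Dee, Omega), (Dee, Vega), (Pat, Vega), (Quin, Zephyr), (Uma, Lyra), (Zed, Nova)} with {(Dee, Delta)} → {(Bo, Zephyr), (Dee, Omega), (Dee, Vega), (Pat, Vega), (Quin, Zephyr), (Uma, Lyra), (Zed, Nova)}
Difference: {(Bo, Zephyr), (Dee, Omega), (Dee, Vega), (Pat, Vega), (Quin, Zephyr), (Uma, Lyra), (Zed, Nova)} with {(Ivy, Orion), (Lee, Gamma), (Ned, Alpha), (Ned, Argo), (Pat, Echo)} → {(Bo, Zephyr), (Dee, Omega), (Dee, Vega), (Pat, Vega), (Quin, Zephyr), (Uma, Lyra), (Zed, Nova)}

{(Bo, Zephyr), (Dee, Omega), (Dee, Vega), (Pat, Vega), (Quin, Zephyr), (Uma, Lyra), (Zed, Nova)}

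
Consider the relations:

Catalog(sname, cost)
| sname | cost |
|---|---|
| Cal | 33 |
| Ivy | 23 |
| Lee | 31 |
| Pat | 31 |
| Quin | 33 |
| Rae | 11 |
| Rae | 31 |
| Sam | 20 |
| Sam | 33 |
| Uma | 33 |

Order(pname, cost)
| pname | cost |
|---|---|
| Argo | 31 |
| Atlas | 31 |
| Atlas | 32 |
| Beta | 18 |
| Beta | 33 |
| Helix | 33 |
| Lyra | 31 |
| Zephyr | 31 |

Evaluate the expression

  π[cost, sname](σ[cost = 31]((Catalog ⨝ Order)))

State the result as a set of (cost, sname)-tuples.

{(31, Lee), (31, Pat), (31, Rae)}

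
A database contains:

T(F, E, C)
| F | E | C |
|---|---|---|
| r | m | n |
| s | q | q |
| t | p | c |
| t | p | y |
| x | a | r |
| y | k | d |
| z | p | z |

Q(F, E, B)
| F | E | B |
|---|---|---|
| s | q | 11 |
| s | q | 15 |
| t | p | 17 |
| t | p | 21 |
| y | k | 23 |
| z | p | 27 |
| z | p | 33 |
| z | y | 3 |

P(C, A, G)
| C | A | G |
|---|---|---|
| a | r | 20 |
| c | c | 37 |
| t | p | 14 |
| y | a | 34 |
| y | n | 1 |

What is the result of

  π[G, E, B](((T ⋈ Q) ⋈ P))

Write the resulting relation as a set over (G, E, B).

Natural join on F, E: {(s, q, q, 11), (s, q, q, 15), (t, p, c, 17), (t, p, c, 21), (t, p, y, 17), (t, p, y, 21), (y, k, d, 23), (z, p, z, 27), (z, p, z, 33)}
Natural join on C: {(t, p, c, 17, c, 37), (t, p, c, 21, c, 37), (t, p, y, 17, a, 34), (t, p, y, 17, n, 1), (t, p, y, 21, a, 34), (t, p, y, 21, n, 1)}
Keep only column(s) G, E, B: {(1, p, 17), (1, p, 21), (34, p, 17), (34, p, 21), (37, p, 17), (37, p, 21)}

{(1, p, 17), (1, p, 21), (34, p, 17), (34, p, 21), (37, p, 17), (37, p, 21)}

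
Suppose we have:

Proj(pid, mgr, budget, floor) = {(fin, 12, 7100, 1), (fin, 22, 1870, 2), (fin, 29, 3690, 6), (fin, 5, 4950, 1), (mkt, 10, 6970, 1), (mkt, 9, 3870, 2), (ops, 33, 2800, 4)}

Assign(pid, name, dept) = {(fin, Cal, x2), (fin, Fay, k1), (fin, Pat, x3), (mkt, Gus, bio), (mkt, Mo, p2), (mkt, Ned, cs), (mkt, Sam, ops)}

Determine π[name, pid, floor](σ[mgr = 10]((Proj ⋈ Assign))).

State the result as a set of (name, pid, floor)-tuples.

{(Gus, mkt, 1), (Mo, mkt, 1), (Ned, mkt, 1), (Sam, mkt, 1)}

Natural join on pid: {(fin, 12, 7100, 1, Cal, x2), (fin, 12, 7100, 1, Fay, k1), (fin, 12, 7100, 1, Pat, x3), (fin, 22, 1870, 2, Cal, x2), (fin, 22, 1870, 2, Fay, k1), (fin, 22, 1870, 2, Pat, x3), (fin, 29, 3690, 6, Cal, x2), (fin, 29, 3690, 6, Fay, k1), (fin, 29, 3690, 6, Pat, x3), (fin, 5, 4950, 1, Cal, x2), (fin, 5, 4950, 1, Fay, k1), (fin, 5, 4950, 1, Pat, x3), (mkt, 10, 6970, 1, Gus, bio), (mkt, 10, 6970, 1, Mo, p2), (mkt, 10, 6970, 1, Ned, cs), (mkt, 10, 6970, 1, Sam, ops), (mkt, 9, 3870, 2, Gus, bio), (mkt, 9, 3870, 2, Mo, p2), (mkt, 9, 3870, 2, Ned, cs), (mkt, 9, 3870, 2, Sam, ops)}
Apply σ_{mgr = 10}; surviving tuples: {(mkt, 10, 6970, 1, Gus, bio), (mkt, 10, 6970, 1, Mo, p2), (mkt, 10, 6970, 1, Ned, cs), (mkt, 10, 6970, 1, Sam, ops)}
Keep only column(s) name, pid, floor: {(Gus, mkt, 1), (Mo, mkt, 1), (Ned, mkt, 1), (Sam, mkt, 1)}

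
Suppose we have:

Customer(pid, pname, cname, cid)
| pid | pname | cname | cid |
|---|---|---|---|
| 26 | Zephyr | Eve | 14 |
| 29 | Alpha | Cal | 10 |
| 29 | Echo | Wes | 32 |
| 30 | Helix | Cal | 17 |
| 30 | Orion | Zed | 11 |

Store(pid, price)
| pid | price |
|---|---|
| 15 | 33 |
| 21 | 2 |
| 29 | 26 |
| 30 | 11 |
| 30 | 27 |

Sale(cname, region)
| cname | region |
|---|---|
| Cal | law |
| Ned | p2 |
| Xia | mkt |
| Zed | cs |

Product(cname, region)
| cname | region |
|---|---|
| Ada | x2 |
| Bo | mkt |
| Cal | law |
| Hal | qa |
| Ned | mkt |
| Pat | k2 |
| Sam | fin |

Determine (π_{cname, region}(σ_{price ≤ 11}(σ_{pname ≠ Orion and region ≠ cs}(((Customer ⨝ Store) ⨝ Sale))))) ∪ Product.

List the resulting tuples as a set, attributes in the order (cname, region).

{(Ada, x2), (Bo, mkt), (Cal, law), (Hal, qa), (Ned, mkt), (Pat, k2), (Sam, fin)}

Customer ⋈ Store (natural join on pid): {(29, Alpha, Cal, 10, 26), (29, Echo, Wes, 32, 26), (30, Helix, Cal, 17, 11), (30, Helix, Cal, 17, 27), (30, Orion, Zed, 11, 11), (30, Orion, Zed, 11, 27)}
(Customer ⨝ Store) ⋈ Sale (natural join on cname): {(29, Alpha, Cal, 10, 26, law), (30, Helix, Cal, 17, 11, law), (30, Helix, Cal, 17, 27, law), (30, Orion, Zed, 11, 11, cs), (30, Orion, Zed, 11, 27, cs)}
Filtering on pname ≠ Orion and region ≠ cs leaves {(29, Alpha, Cal, 10, 26, law), (30, Helix, Cal, 17, 11, law), (30, Helix, Cal, 17, 27, law)}.
Filtering on price ≤ 11 leaves {(30, Helix, Cal, 17, 11, law)}.
π_{cname, region} gives {(Cal, law)}.
Set union of the two operands is {(Ada, x2), (Bo, mkt), (Cal, law), (Hal, qa), (Ned, mkt), (Pat, k2), (Sam, fin)}.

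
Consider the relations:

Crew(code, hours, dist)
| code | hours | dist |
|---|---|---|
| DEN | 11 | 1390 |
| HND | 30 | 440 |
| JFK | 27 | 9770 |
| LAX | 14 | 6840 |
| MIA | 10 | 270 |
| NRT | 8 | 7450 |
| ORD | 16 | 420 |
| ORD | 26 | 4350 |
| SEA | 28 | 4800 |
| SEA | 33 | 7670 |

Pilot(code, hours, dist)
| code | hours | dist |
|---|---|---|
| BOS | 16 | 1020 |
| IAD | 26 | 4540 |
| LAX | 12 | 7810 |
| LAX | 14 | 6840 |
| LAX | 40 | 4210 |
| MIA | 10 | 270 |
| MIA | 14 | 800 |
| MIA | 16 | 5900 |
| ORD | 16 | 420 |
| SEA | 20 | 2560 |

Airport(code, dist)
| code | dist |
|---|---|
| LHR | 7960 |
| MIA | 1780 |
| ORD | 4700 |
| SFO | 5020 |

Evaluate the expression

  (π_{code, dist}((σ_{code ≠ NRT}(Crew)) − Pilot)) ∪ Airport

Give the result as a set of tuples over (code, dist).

{(DEN, 1390), (HND, 440), (JFK, 9770), (LHR, 7960), (MIA, 1780), (ORD, 4350), (ORD, 4700), (SEA, 4800), (SEA, 7670), (SFO, 5020)}

Selection code ≠ NRT: {(DEN, 11, 1390), (HND, 30, 440), (JFK, 27, 9770), (LAX, 14, 6840), (MIA, 10, 270), (ORD, 16, 420), (ORD, 26, 4350), (SEA, 28, 4800), (SEA, 33, 7670)}
Set difference of the two operands is {(DEN, 11, 1390), (HND, 30, 440), (JFK, 27, 9770), (ORD, 26, 4350), (SEA, 28, 4800), (SEA, 33, 7670)}.
Keep only column(s) code, dist: {(DEN, 1390), (HND, 440), (JFK, 9770), (ORD, 4350), (SEA, 4800), (SEA, 7670)}
Set union of the two operands is {(DEN, 1390), (HND, 440), (JFK, 9770), (LHR, 7960), (MIA, 1780), (ORD, 4350), (ORD, 4700), (SEA, 4800), (SEA, 7670), (SFO, 5020)}.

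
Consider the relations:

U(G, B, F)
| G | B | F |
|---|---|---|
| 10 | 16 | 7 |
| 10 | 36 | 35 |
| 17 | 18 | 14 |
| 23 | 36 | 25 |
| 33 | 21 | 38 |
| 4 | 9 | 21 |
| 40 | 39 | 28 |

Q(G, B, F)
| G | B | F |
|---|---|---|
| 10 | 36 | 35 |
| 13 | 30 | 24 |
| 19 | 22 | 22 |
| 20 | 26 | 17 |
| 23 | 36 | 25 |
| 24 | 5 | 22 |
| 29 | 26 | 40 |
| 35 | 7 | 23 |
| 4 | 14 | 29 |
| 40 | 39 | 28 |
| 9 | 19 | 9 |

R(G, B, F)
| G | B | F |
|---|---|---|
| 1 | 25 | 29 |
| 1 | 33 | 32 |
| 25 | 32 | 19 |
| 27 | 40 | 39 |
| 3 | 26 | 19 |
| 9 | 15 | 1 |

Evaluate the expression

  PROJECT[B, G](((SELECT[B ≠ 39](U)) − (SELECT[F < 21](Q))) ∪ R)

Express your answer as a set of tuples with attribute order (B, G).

{(15, 9), (16, 10), (18, 17), (21, 33), (25, 1), (26, 3), (32, 25), (33, 1), (36, 10), (36, 23), (40, 27), (9, 4)}

σ[B ≠ 39]: keep tuples satisfying B ≠ 39 → {(10, 16, 7), (10, 36, 35), (17, 18, 14), (23, 36, 25), (33, 21, 38), (4, 9, 21)}
σ[F < 21]: keep tuples satisfying F < 21 → {(20, 26, 17), (9, 19, 9)}
Difference: {(10, 16, 7), (10, 36, 35), (17, 18, 14), (23, 36, 25), (33, 21, 38), (4, 9, 21)} with {(20, 26, 17), (9, 19, 9)} → {(10, 16, 7), (10, 36, 35), (17, 18, 14), (23, 36, 25), (33, 21, 38), (4, 9, 21)}
Union: {(10, 16, 7), (10, 36, 35), (17, 18, 14), (23, 36, 25), (33, 21, 38), (4, 9, 21)} with {(1, 25, 29), (1, 33, 32), (25, 32, 19), (27, 40, 39), (3, 26, 19), (9, 15, 1)} → {(1, 25, 29), (1, 33, 32), (10, 16, 7), (10, 36, 35), (17, 18, 14), (23, 36, 25), (25, 32, 19), (27, 40, 39), (3, 26, 19), (33, 21, 38), (4, 9, 21), (9, 15, 1)}
π_{B, G} gives {(15, 9), (16, 10), (18, 17), (21, 33), (25, 1), (26, 3), (32, 25), (33, 1), (36, 10), (36, 23), (40, 27), (9, 4)}.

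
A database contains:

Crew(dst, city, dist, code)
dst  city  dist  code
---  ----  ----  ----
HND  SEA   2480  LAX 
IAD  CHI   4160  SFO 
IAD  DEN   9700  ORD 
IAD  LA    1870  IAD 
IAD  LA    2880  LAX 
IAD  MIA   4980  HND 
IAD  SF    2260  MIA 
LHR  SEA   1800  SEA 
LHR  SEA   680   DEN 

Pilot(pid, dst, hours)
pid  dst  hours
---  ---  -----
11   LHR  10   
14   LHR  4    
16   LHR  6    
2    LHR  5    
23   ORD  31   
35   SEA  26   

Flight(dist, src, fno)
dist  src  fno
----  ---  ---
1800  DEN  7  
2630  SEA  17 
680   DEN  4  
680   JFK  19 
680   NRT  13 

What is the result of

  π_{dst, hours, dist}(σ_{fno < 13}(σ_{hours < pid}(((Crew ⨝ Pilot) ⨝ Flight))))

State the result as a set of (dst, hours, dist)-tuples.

Joining Crew and Pilot on dst yields {(LHR, SEA, 1800, SEA, 11, 10), (LHR, SEA, 1800, SEA, 14, 4), (LHR, SEA, 1800, SEA, 16, 6), (LHR, SEA, 1800, SEA, 2, 5), (LHR, SEA, 680, DEN, 11, 10), (LHR, SEA, 680, DEN, 14, 4), (LHR, SEA, 680, DEN, 16, 6), (LHR, SEA, 680, DEN, 2, 5)}.
Joining (Crew ⨝ Pilot) and Flight on dist yields {(LHR, SEA, 1800, SEA, 11, 10, DEN, 7), (LHR, SEA, 1800, SEA, 14, 4, DEN, 7), (LHR, SEA, 1800, SEA, 16, 6, DEN, 7), (LHR, SEA, 1800, SEA, 2, 5, DEN, 7), (LHR, SEA, 680, DEN, 11, 10, DEN, 4), (LHR, SEA, 680, DEN, 11, 10, JFK, 19), (LHR, SEA, 680, DEN, 11, 10, NRT, 13), (LHR, SEA, 680, DEN, 14, 4, DEN, 4), (LHR, SEA, 680, DEN, 14, 4, JFK, 19), (LHR, SEA, 680, DEN, 14, 4, NRT, 13), (LHR, SEA, 680, DEN, 16, 6, DEN, 4), (LHR, SEA, 680, DEN, 16, 6, JFK, 19), (LHR, SEA, 680, DEN, 16, 6, NRT, 13), (LHR, SEA, 680, DEN, 2, 5, DEN, 4), (LHR, SEA, 680, DEN, 2, 5, JFK, 19), (LHR, SEA, 680, DEN, 2, 5, NRT, 13)}.
Filtering on hours < pid leaves {(LHR, SEA, 1800, SEA, 11, 10, DEN, 7), (LHR, SEA, 1800, SEA, 14, 4, DEN, 7), (LHR, SEA, 1800, SEA, 16, 6, DEN, 7), (LHR, SEA, 680, DEN, 11, 10, DEN, 4), (LHR, SEA, 680, DEN, 11, 10, JFK, 19), (LHR, SEA, 680, DEN, 11, 10, NRT, 13), (LHR, SEA, 680, DEN, 14, 4, DEN, 4), (LHR, SEA, 680, DEN, 14, 4, JFK, 19), (LHR, SEA, 680, DEN, 14, 4, NRT, 13), (LHR, SEA, 680, DEN, 16, 6, DEN, 4), (LHR, SEA, 680, DEN, 16, 6, JFK, 19), (LHR, SEA, 680, DEN, 16, 6, NRT, 13)}.
Filtering on fno < 13 leaves {(LHR, SEA, 1800, SEA, 11, 10, DEN, 7), (LHR, SEA, 1800, SEA, 14, 4, DEN, 7), (LHR, SEA, 1800, SEA, 16, 6, DEN, 7), (LHR, SEA, 680, DEN, 11, 10, DEN, 4), (LHR, SEA, 680, DEN, 14, 4, DEN, 4), (LHR, SEA, 680, DEN, 16, 6, DEN, 4)}.
π[dst, hours, dist]: project onto (dst, hours, dist) → {(LHR, 10, 1800), (LHR, 10, 680), (LHR, 4, 1800), (LHR, 4, 680), (LHR, 6, 1800), (LHR, 6, 680)}

{(LHR, 10, 1800), (LHR, 10, 680), (LHR, 4, 1800), (LHR, 4, 680), (LHR, 6, 1800), (LHR, 6, 680)}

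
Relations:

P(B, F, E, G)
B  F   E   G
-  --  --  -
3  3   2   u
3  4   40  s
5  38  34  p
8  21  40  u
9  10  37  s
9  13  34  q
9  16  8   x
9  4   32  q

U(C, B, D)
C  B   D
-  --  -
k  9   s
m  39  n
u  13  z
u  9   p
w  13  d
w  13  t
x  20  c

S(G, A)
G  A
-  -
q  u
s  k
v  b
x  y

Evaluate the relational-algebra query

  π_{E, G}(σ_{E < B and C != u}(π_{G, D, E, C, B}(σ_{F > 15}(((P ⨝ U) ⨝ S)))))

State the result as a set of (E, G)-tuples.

{(8, x)}

Joining P and U on B yields {(9, 10, 37, s, k, s), (9, 10, 37, s, u, p), (9, 13, 34, q, k, s), (9, 13, 34, q, u, p), (9, 16, 8, x, k, s), (9, 16, 8, x, u, p), (9, 4, 32, q, k, s), (9, 4, 32, q, u, p)}.
Joining (P ⨝ U) and S on G yields {(9, 10, 37, s, k, s, k), (9, 10, 37, s, u, p, k), (9, 13, 34, q, k, s, u), (9, 13, 34, q, u, p, u), (9, 16, 8, x, k, s, y), (9, 16, 8, x, u, p, y), (9, 4, 32, q, k, s, u), (9, 4, 32, q, u, p, u)}.
Selection F > 15: {(9, 16, 8, x, k, s, y), (9, 16, 8, x, u, p, y)}
Projecting to G, D, E, C, B: {(x, p, 8, u, 9), (x, s, 8, k, 9)}
Selection E < B and C != u: {(x, s, 8, k, 9)}
Projecting to E, G: {(8, x)}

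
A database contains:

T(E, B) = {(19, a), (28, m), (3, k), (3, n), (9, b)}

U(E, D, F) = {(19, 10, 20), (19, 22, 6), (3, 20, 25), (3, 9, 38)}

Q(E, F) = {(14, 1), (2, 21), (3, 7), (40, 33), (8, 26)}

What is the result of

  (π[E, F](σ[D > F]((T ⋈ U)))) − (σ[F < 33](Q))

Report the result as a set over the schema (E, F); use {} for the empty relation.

Natural join on E: {(19, a, 10, 20), (19, a, 22, 6), (3, k, 20, 25), (3, k, 9, 38), (3, n, 20, 25), (3, n, 9, 38)}
Apply σ_{D > F}; surviving tuples: {(19, a, 22, 6)}
Keep only column(s) E, F: {(19, 6)}
Apply σ_{F < 33}; surviving tuples: {(14, 1), (2, 21), (3, 7), (8, 26)}
Set difference of the two operands is {(19, 6)}.

{(19, 6)}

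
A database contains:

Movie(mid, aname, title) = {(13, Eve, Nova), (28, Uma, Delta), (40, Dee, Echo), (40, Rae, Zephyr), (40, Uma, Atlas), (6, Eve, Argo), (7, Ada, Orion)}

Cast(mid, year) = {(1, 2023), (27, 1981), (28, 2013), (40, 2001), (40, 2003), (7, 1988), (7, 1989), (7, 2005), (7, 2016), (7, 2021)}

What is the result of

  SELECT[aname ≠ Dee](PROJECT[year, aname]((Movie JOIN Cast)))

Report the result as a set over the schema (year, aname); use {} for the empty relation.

Joining Movie and Cast on mid yields {(28, Uma, Delta, 2013), (40, Dee, Echo, 2001), (40, Dee, Echo, 2003), (40, Rae, Zephyr, 2001), (40, Rae, Zephyr, 2003), (40, Uma, Atlas, 2001), (40, Uma, Atlas, 2003), (7, Ada, Orion, 1988), (7, Ada, Orion, 1989), (7, Ada, Orion, 2005), (7, Ada, Orion, 2016), (7, Ada, Orion, 2021)}.
π_{year, aname} gives {(1988, Ada), (1989, Ada), (2001, Dee), (2001, Rae), (2001, Uma), (2003, Dee), (2003, Rae), (2003, Uma), (2005, Ada), (2013, Uma), (2016, Ada), (2021, Ada)}.
σ[aname ≠ Dee]: keep tuples satisfying aname ≠ Dee → {(1988, Ada), (1989, Ada), (2001, Rae), (2001, Uma), (2003, Rae), (2003, Uma), (2005, Ada), (2013, Uma), (2016, Ada), (2021, Ada)}

{(1988, Ada), (1989, Ada), (2001, Rae), (2001, Uma), (2003, Rae), (2003, Uma), (2005, Ada), (2013, Uma), (2016, Ada), (2021, Ada)}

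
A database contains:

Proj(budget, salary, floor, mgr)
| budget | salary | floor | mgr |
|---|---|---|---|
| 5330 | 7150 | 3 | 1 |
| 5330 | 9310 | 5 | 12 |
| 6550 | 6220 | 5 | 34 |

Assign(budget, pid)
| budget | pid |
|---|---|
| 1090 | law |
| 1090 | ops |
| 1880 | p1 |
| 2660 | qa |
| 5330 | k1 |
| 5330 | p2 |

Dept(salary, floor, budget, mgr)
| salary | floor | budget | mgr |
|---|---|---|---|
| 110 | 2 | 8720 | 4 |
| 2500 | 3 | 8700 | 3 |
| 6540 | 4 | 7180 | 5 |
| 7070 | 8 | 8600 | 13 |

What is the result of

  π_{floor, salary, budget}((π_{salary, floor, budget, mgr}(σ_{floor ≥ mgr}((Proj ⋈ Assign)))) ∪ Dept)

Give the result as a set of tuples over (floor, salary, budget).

{(2, 110, 8720), (3, 2500, 8700), (3, 7150, 5330), (4, 6540, 7180), (8, 7070, 8600)}

Joining Proj and Assign on budget yields {(5330, 7150, 3, 1, k1), (5330, 7150, 3, 1, p2), (5330, 9310, 5, 12, k1), (5330, 9310, 5, 12, p2)}.
Selection floor ≥ mgr: {(5330, 7150, 3, 1, k1), (5330, 7150, 3, 1, p2)}
Keep only column(s) salary, floor, budget, mgr (1 duplicate(s) eliminated): {(7150, 3, 5330, 1)}
Union: {(7150, 3, 5330, 1)} with {(110, 2, 8720, 4), (2500, 3, 8700, 3), (6540, 4, 7180, 5), (7070, 8, 8600, 13)} → {(110, 2, 8720, 4), (2500, 3, 8700, 3), (6540, 4, 7180, 5), (7070, 8, 8600, 13), (7150, 3, 5330, 1)}
Keep only column(s) floor, salary, budget: {(2, 110, 8720), (3, 2500, 8700), (3, 7150, 5330), (4, 6540, 7180), (8, 7070, 8600)}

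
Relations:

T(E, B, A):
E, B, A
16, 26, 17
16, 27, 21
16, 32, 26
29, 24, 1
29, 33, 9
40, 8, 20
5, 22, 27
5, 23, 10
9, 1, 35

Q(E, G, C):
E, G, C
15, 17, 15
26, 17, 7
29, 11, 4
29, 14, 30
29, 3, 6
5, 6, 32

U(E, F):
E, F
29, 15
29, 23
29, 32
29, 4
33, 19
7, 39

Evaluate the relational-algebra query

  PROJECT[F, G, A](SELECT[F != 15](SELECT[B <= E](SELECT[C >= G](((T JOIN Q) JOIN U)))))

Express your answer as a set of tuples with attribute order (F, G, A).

{(23, 14, 1), (23, 3, 1), (32, 14, 1), (32, 3, 1), (4, 14, 1), (4, 3, 1)}

Joining T and Q on E yields {(29, 24, 1, 11, 4), (29, 24, 1, 14, 30), (29, 24, 1, 3, 6), (29, 33, 9, 11, 4), (29, 33, 9, 14, 30), (29, 33, 9, 3, 6), (5, 22, 27, 6, 32), (5, 23, 10, 6, 32)}.
Joining (T JOIN Q) and U on E yields {(29, 24, 1, 11, 4, 15), (29, 24, 1, 11, 4, 23), (29, 24, 1, 11, 4, 32), (29, 24, 1, 11, 4, 4), (29, 24, 1, 14, 30, 15), (29, 24, 1, 14, 30, 23), (29, 24, 1, 14, 30, 32), (29, 24, 1, 14, 30, 4), (29, 24, 1, 3, 6, 15), (29, 24, 1, 3, 6, 23), (29, 24, 1, 3, 6, 32), (29, 24, 1, 3, 6, 4), (29, 33, 9, 11, 4, 15), (29, 33, 9, 11, 4, 23), (29, 33, 9, 11, 4, 32), (29, 33, 9, 11, 4, 4), (29, 33, 9, 14, 30, 15), (29, 33, 9, 14, 30, 23), (29, 33, 9, 14, 30, 32), (29, 33, 9, 14, 30, 4), (29, 33, 9, 3, 6, 15), (29, 33, 9, 3, 6, 23), (29, 33, 9, 3, 6, 32), (29, 33, 9, 3, 6, 4)}.
Filtering on C >= G leaves {(29, 24, 1, 14, 30, 15), (29, 24, 1, 14, 30, 23), (29, 24, 1, 14, 30, 32), (29, 24, 1, 14, 30, 4), (29, 24, 1, 3, 6, 15), (29, 24, 1, 3, 6, 23), (29, 24, 1, 3, 6, 32), (29, 24, 1, 3, 6, 4), (29, 33, 9, 14, 30, 15), (29, 33, 9, 14, 30, 23), (29, 33, 9, 14, 30, 32), (29, 33, 9, 14, 30, 4), (29, 33, 9, 3, 6, 15), (29, 33, 9, 3, 6, 23), (29, 33, 9, 3, 6, 32), (29, 33, 9, 3, 6, 4)}.
Filtering on B <= E leaves {(29, 24, 1, 14, 30, 15), (29, 24, 1, 14, 30, 23), (29, 24, 1, 14, 30, 32), (29, 24, 1, 14, 30, 4), (29, 24, 1, 3, 6, 15), (29, 24, 1, 3, 6, 23), (29, 24, 1, 3, 6, 32), (29, 24, 1, 3, 6, 4)}.
Filtering on F != 15 leaves {(29, 24, 1, 14, 30, 23), (29, 24, 1, 14, 30, 32), (29, 24, 1, 14, 30, 4), (29, 24, 1, 3, 6, 23), (29, 24, 1, 3, 6, 32), (29, 24, 1, 3, 6, 4)}.
π_{F, G, A} gives {(23, 14, 1), (23, 3, 1), (32, 14, 1), (32, 3, 1), (4, 14, 1), (4, 3, 1)}.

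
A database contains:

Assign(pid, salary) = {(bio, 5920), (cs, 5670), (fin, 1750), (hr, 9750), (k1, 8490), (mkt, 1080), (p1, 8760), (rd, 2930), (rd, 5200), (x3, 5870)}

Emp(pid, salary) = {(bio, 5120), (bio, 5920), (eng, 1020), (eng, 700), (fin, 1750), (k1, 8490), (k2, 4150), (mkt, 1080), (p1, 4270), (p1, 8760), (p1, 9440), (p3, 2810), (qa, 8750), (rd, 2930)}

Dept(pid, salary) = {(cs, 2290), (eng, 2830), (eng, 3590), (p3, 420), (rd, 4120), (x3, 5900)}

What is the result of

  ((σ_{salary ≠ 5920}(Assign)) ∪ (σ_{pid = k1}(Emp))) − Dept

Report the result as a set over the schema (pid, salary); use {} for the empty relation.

Apply σ_{salary ≠ 5920}; surviving tuples: {(cs, 5670), (fin, 1750), (hr, 9750), (k1, 8490), (mkt, 1080), (p1, 8760), (rd, 2930), (rd, 5200), (x3, 5870)}
Apply σ_{pid = k1}; surviving tuples: {(k1, 8490)}
Set union of the two operands is {(cs, 5670), (fin, 1750), (hr, 9750), (k1, 8490), (mkt, 1080), (p1, 8760), (rd, 2930), (rd, 5200), (x3, 5870)}.
Set difference of the two operands is {(cs, 5670), (fin, 1750), (hr, 9750), (k1, 8490), (mkt, 1080), (p1, 8760), (rd, 2930), (rd, 5200), (x3, 5870)}.

{(cs, 5670), (fin, 1750), (hr, 9750), (k1, 8490), (mkt, 1080), (p1, 8760), (rd, 2930), (rd, 5200), (x3, 5870)}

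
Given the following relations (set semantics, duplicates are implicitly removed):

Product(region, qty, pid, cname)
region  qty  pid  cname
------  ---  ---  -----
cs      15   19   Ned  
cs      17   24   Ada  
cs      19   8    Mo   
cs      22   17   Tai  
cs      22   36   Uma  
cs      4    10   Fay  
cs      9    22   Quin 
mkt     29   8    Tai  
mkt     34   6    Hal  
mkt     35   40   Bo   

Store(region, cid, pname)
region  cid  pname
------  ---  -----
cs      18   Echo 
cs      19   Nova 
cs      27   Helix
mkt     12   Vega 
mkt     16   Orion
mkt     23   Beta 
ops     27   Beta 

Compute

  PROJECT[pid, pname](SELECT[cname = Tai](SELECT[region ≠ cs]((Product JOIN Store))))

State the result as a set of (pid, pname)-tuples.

Natural join on region: {(cs, 15, 19, Ned, 18, Echo), (cs, 15, 19, Ned, 19, Nova), (cs, 15, 19, Ned, 27, Helix), (cs, 17, 24, Ada, 18, Echo), (cs, 17, 24, Ada, 19, Nova), (cs, 17, 24, Ada, 27, Helix), (cs, 19, 8, Mo, 18, Echo), (cs, 19, 8, Mo, 19, Nova), (cs, 19, 8, Mo, 27, Helix), (cs, 22, 17, Tai, 18, Echo), (cs, 22, 17, Tai, 19, Nova), (cs, 22, 17, Tai, 27, Helix), (cs, 22, 36, Uma, 18, Echo), (cs, 22, 36, Uma, 19, Nova), (cs, 22, 36, Uma, 27, Helix), (cs, 4, 10, Fay, 18, Echo), (cs, 4, 10, Fay, 19, Nova), (cs, 4, 10, Fay, 27, Helix), (cs, 9, 22, Quin, 18, Echo), (cs, 9, 22, Quin, 19, Nova), (cs, 9, 22, Quin, 27, Helix), (mkt, 29, 8, Tai, 12, Vega), (mkt, 29, 8, Tai, 16, Orion), (mkt, 29, 8, Tai, 23, Beta), (mkt, 34, 6, Hal, 12, Vega), (mkt, 34, 6, Hal, 16, Orion), (mkt, 34, 6, Hal, 23, Beta), (mkt, 35, 40, Bo, 12, Vega), (mkt, 35, 40, Bo, 16, Orion), (mkt, 35, 40, Bo, 23, Beta)}
Selection region ≠ cs: {(mkt, 29, 8, Tai, 12, Vega), (mkt, 29, 8, Tai, 16, Orion), (mkt, 29, 8, Tai, 23, Beta), (mkt, 34, 6, Hal, 12, Vega), (mkt, 34, 6, Hal, 16, Orion), (mkt, 34, 6, Hal, 23, Beta), (mkt, 35, 40, Bo, 12, Vega), (mkt, 35, 40, Bo, 16, Orion), (mkt, 35, 40, Bo, 23, Beta)}
Selection cname = Tai: {(mkt, 29, 8, Tai, 12, Vega), (mkt, 29, 8, Tai, 16, Orion), (mkt, 29, 8, Tai, 23, Beta)}
Projecting to pid, pname: {(8, Beta), (8, Orion), (8, Vega)}

{(8, Beta), (8, Orion), (8, Vega)}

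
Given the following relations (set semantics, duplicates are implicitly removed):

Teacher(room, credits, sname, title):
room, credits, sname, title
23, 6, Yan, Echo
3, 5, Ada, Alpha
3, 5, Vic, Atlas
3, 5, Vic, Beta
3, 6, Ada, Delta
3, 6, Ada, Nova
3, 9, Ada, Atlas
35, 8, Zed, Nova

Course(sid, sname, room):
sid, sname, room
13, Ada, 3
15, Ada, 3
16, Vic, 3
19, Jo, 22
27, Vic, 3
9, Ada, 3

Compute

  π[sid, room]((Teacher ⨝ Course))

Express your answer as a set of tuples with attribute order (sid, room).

{(13, 3), (15, 3), (16, 3), (27, 3), (9, 3)}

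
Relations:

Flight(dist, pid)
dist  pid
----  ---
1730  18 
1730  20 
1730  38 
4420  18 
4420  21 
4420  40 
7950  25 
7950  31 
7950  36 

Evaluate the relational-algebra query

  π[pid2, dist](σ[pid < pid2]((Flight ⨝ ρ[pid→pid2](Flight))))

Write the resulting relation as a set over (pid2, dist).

{(20, 1730), (21, 4420), (31, 7950), (36, 7950), (38, 1730), (40, 4420)}

ρ[pid→pid2]: schema becomes (dist, pid2); tuples unchanged.
Flight ⋈ ρ[pid→pid2](Flight) (natural join on dist): {(1730, 18, 18), (1730, 18, 20), (1730, 18, 38), (1730, 20, 18), (1730, 20, 20), (1730, 20, 38), (1730, 38, 18), (1730, 38, 20), (1730, 38, 38), (4420, 18, 18), (4420, 18, 21), (4420, 18, 40), (4420, 21, 18), (4420, 21, 21), (4420, 21, 40), (4420, 40, 18), (4420, 40, 21), (4420, 40, 40), (7950, 25, 25), (7950, 25, 31), (7950, 25, 36), (7950, 31, 25), (7950, 31, 31), (7950, 31, 36), (7950, 36, 25), (7950, 36, 31), (7950, 36, 36)}
Selection pid < pid2: {(1730, 18, 20), (1730, 18, 38), (1730, 20, 38), (4420, 18, 21), (4420, 18, 40), (4420, 21, 40), (7950, 25, 31), (7950, 25, 36), (7950, 31, 36)}
π[pid2, dist]: project onto (pid2, dist) (3 duplicate(s) eliminated) → {(20, 1730), (21, 4420), (31, 7950), (36, 7950), (38, 1730), (40, 4420)}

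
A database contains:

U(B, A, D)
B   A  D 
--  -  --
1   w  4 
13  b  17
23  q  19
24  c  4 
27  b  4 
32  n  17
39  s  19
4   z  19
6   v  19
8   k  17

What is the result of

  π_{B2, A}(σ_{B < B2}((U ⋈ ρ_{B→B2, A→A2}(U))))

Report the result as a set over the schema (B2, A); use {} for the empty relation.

{(13, k), (23, v), (23, z), (24, w), (27, c), (27, w), (32, b), (32, k), (39, q), (39, v), (39, z), (6, z)}

ρ[B→B2, A→A2]: schema becomes (B2, A2, D); tuples unchanged.
Joining U and ρ_{B→B2, A→A2}(U) on D yields {(1, w, 4, 1, w), (1, w, 4, 24, c), (1, w, 4, 27, b), (13, b, 17, 13, b), (13, b, 17, 32, n), (13, b, 17, 8, k), (23, q, 19, 23, q), (23, q, 19, 39, s), (23, q, 19, 4, z), (23, q, 19, 6, v), (24, c, 4, 1, w), (24, c, 4, 24, c), (24, c, 4, 27, b), (27, b, 4, 1, w), (27, b, 4, 24, c), (27, b, 4, 27, b), (32, n, 17, 13, b), (32, n, 17, 32, n), (32, n, 17, 8, k), (39, s, 19, 23, q), (39, s, 19, 39, s), (39, s, 19, 4, z), (39, s, 19, 6, v), (4, z, 19, 23, q), (4, z, 19, 39, s), (4, z, 19, 4, z), (4, z, 19, 6, v), (6, v, 19, 23, q), (6, v, 19, 39, s), (6, v, 19, 4, z), (6, v, 19, 6, v), (8, k, 17, 13, b), (8, k, 17, 32, n), (8, k, 17, 8, k)}.
Apply σ_{B < B2}; surviving tuples: {(1, w, 4, 24, c), (1, w, 4, 27, b), (13, b, 17, 32, n), (23, q, 19, 39, s), (24, c, 4, 27, b), (4, z, 19, 23, q), (4, z, 19, 39, s), (4, z, 19, 6, v), (6, v, 19, 23, q), (6, v, 19, 39, s), (8, k, 17, 13, b), (8, k, 17, 32, n)}
Projecting to B2, A: {(13, k), (23, v), (23, z), (24, w), (27, c), (27, w), (32, b), (32, k), (39, q), (39, v), (39, z), (6, z)}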